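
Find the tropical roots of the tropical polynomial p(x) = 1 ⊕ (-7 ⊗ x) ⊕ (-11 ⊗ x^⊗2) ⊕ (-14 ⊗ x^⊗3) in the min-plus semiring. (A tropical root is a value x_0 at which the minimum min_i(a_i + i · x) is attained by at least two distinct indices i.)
Roots: {3, 4, 8}

Each tropical root is a break point of the lower envelope of the lines y = a_i + i · x (there are 4 lines, with slopes 0, 1, ..., 3). Only the lines that attain the minimum somewhere contribute to roots; other lines are dominated. Here the surviving (envelope) indices are i = 3, i = 2, i = 1, i = 0.
Intersections between consecutive envelope lines give the roots: for adjacent envelope indices i < j the intersection is x = (a_i − a_j) / (j − i). Reading off the sorted break points: {3, 4, 8}.
Verification: at each break x_0, at least two indices attain the minimum of min_i(a_i + i · x_0).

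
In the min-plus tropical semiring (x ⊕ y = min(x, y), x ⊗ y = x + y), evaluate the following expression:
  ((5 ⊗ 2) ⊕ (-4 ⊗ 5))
((5 ⊗ 2) ⊕ (-4 ⊗ 5)) = 1

Expand innermost to outermost. Recall ⊕ takes the minimum of its arguments and ⊗ takes their sum. Working out the expression ((5 ⊗ 2) ⊕ (-4 ⊗ 5)) gives 1.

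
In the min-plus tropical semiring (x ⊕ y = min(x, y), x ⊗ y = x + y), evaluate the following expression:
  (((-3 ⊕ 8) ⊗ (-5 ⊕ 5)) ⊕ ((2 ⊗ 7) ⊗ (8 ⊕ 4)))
(((-3 ⊕ 8) ⊗ (-5 ⊕ 5)) ⊕ ((2 ⊗ 7) ⊗ (8 ⊕ 4))) = -8

Expand innermost to outermost. Recall ⊕ takes the minimum of its arguments and ⊗ takes their sum. Working out the expression (((-3 ⊕ 8) ⊗ (-5 ⊕ 5)) ⊕ ((2 ⊗ 7) ⊗ (8 ⊕ 4))) gives -8.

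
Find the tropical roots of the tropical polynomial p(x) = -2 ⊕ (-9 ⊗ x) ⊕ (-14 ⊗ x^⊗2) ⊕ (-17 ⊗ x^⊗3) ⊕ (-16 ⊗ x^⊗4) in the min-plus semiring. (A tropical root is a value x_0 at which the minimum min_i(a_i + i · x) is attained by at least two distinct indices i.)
Roots: {-1, 3, 5, 7}

Each tropical root is a break point of the lower envelope of the lines y = a_i + i · x (there are 5 lines, with slopes 0, 1, ..., 4). Only the lines that attain the minimum somewhere contribute to roots; other lines are dominated. Here the surviving (envelope) indices are i = 4, i = 3, i = 2, i = 1, i = 0.
Intersections between consecutive envelope lines give the roots: for adjacent envelope indices i < j the intersection is x = (a_i − a_j) / (j − i). Reading off the sorted break points: {-1, 3, 5, 7}.
Verification: at each break x_0, at least two indices attain the minimum of min_i(a_i + i · x_0).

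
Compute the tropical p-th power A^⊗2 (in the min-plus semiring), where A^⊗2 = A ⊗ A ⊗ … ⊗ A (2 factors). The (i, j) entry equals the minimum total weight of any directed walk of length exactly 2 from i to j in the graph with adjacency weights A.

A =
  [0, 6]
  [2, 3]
A^⊗2 =
  [0, 6]
  [2, 6]

Each entry (A^⊗2)_ij equals the minimum over all length-2 walks i = v_0 → v_1 → … → v_2 = j of Σ_t A[v_t][v_{t+1}]. For example, for (i, j) = (0, 1) we minimise over 2 possible intermediate vertex sequences; the minimum is 6, attained along the walk 0 → 0 → 1.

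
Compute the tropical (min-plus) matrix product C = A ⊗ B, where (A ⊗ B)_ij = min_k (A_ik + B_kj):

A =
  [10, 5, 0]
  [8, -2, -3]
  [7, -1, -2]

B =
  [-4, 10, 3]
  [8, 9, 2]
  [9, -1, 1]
A ⊗ B =
  [6, -1, 1]
  [4, -4, -2]
  [3, -3, -1]

Apply the min-plus product entry-by-entry:
  C[0][0] = min over k of (A[0][0] + B[0][0] = 10 + -4 = 6, A[0][1] + B[1][0] = 5 + 8 = 13, A[0][2] + B[2][0] = 0 + 9 = 9) = 6 (attained at k = 0)
  C[0][1] = min over k of (A[0][0] + B[0][1] = 10 + 10 = 20, A[0][1] + B[1][1] = 5 + 9 = 14, A[0][2] + B[2][1] = 0 + -1 = -1) = -1 (attained at k = 2)
  C[0][2] = min over k of (A[0][0] + B[0][2] = 10 + 3 = 13, A[0][1] + B[1][2] = 5 + 2 = 7, A[0][2] + B[2][2] = 0 + 1 = 1) = 1 (attained at k = 2)
  C[1][0] = min over k of (A[1][0] + B[0][0] = 8 + -4 = 4, A[1][1] + B[1][0] = -2 + 8 = 6, A[1][2] + B[2][0] = -3 + 9 = 6) = 4 (attained at k = 0)
  C[1][1] = min over k of (A[1][0] + B[0][1] = 8 + 10 = 18, A[1][1] + B[1][1] = -2 + 9 = 7, A[1][2] + B[2][1] = -3 + -1 = -4) = -4 (attained at k = 2)
  C[1][2] = min over k of (A[1][0] + B[0][2] = 8 + 3 = 11, A[1][1] + B[1][2] = -2 + 2 = 0, A[1][2] + B[2][2] = -3 + 1 = -2) = -2 (attained at k = 2)
  C[2][0] = min over k of (A[2][0] + B[0][0] = 7 + -4 = 3, A[2][1] + B[1][0] = -1 + 8 = 7, A[2][2] + B[2][0] = -2 + 9 = 7) = 3 (attained at k = 0)
  C[2][1] = min over k of (A[2][0] + B[0][1] = 7 + 10 = 17, A[2][1] + B[1][1] = -1 + 9 = 8, A[2][2] + B[2][1] = -2 + -1 = -3) = -3 (attained at k = 2)
  C[2][2] = min over k of (A[2][0] + B[0][2] = 7 + 3 = 10, A[2][1] + B[1][2] = -1 + 2 = 1, A[2][2] + B[2][2] = -2 + 1 = -1) = -1 (attained at k = 2)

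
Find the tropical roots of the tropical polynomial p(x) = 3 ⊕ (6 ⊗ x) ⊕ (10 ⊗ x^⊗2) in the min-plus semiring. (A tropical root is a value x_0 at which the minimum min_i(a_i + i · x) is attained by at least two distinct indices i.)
Roots: {-4, -3}

Each tropical root is a break point of the lower envelope of the lines y = a_i + i · x (there are 3 lines, with slopes 0, 1, ..., 2). Only the lines that attain the minimum somewhere contribute to roots; other lines are dominated. Here the surviving (envelope) indices are i = 2, i = 1, i = 0.
Intersections between consecutive envelope lines give the roots: for adjacent envelope indices i < j the intersection is x = (a_i − a_j) / (j − i). Reading off the sorted break points: {-4, -3}.
Verification: at each break x_0, at least two indices attain the minimum of min_i(a_i + i · x_0).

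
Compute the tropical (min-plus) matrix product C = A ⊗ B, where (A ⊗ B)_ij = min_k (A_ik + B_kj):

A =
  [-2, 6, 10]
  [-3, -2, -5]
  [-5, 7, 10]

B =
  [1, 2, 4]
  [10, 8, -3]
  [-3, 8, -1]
A ⊗ B =
  [-1, 0, 2]
  [-8, -1, -6]
  [-4, -3, -1]

Apply the min-plus product entry-by-entry:
  C[0][0] = min over k of (A[0][0] + B[0][0] = -2 + 1 = -1, A[0][1] + B[1][0] = 6 + 10 = 16, A[0][2] + B[2][0] = 10 + -3 = 7) = -1 (attained at k = 0)
  C[0][1] = min over k of (A[0][0] + B[0][1] = -2 + 2 = 0, A[0][1] + B[1][1] = 6 + 8 = 14, A[0][2] + B[2][1] = 10 + 8 = 18) = 0 (attained at k = 0)
  C[0][2] = min over k of (A[0][0] + B[0][2] = -2 + 4 = 2, A[0][1] + B[1][2] = 6 + -3 = 3, A[0][2] + B[2][2] = 10 + -1 = 9) = 2 (attained at k = 0)
  C[1][0] = min over k of (A[1][0] + B[0][0] = -3 + 1 = -2, A[1][1] + B[1][0] = -2 + 10 = 8, A[1][2] + B[2][0] = -5 + -3 = -8) = -8 (attained at k = 2)
  C[1][1] = min over k of (A[1][0] + B[0][1] = -3 + 2 = -1, A[1][1] + B[1][1] = -2 + 8 = 6, A[1][2] + B[2][1] = -5 + 8 = 3) = -1 (attained at k = 0)
  C[1][2] = min over k of (A[1][0] + B[0][2] = -3 + 4 = 1, A[1][1] + B[1][2] = -2 + -3 = -5, A[1][2] + B[2][2] = -5 + -1 = -6) = -6 (attained at k = 2)
  C[2][0] = min over k of (A[2][0] + B[0][0] = -5 + 1 = -4, A[2][1] + B[1][0] = 7 + 10 = 17, A[2][2] + B[2][0] = 10 + -3 = 7) = -4 (attained at k = 0)
  C[2][1] = min over k of (A[2][0] + B[0][1] = -5 + 2 = -3, A[2][1] + B[1][1] = 7 + 8 = 15, A[2][2] + B[2][1] = 10 + 8 = 18) = -3 (attained at k = 0)
  C[2][2] = min over k of (A[2][0] + B[0][2] = -5 + 4 = -1, A[2][1] + B[1][2] = 7 + -3 = 4, A[2][2] + B[2][2] = 10 + -1 = 9) = -1 (attained at k = 0)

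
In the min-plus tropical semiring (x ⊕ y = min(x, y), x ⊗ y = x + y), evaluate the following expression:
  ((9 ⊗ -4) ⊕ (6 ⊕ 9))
((9 ⊗ -4) ⊕ (6 ⊕ 9)) = 5

Expand innermost to outermost. Recall ⊕ takes the minimum of its arguments and ⊗ takes their sum. Working out the expression ((9 ⊗ -4) ⊕ (6 ⊕ 9)) gives 5.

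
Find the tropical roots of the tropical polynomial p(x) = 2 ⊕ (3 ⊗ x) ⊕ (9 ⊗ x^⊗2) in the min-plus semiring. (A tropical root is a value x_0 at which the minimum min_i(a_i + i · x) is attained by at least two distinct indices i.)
Roots: {-6, -1}

Each tropical root is a break point of the lower envelope of the lines y = a_i + i · x (there are 3 lines, with slopes 0, 1, ..., 2). Only the lines that attain the minimum somewhere contribute to roots; other lines are dominated. Here the surviving (envelope) indices are i = 2, i = 1, i = 0.
Intersections between consecutive envelope lines give the roots: for adjacent envelope indices i < j the intersection is x = (a_i − a_j) / (j − i). Reading off the sorted break points: {-6, -1}.
Verification: at each break x_0, at least two indices attain the minimum of min_i(a_i + i · x_0).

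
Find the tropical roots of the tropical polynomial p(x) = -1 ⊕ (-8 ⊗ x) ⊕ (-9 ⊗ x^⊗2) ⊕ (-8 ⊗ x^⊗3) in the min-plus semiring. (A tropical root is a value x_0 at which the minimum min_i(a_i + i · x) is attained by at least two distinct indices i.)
Roots: {-1, 1, 7}

Each tropical root is a break point of the lower envelope of the lines y = a_i + i · x (there are 4 lines, with slopes 0, 1, ..., 3). Only the lines that attain the minimum somewhere contribute to roots; other lines are dominated. Here the surviving (envelope) indices are i = 3, i = 2, i = 1, i = 0.
Intersections between consecutive envelope lines give the roots: for adjacent envelope indices i < j the intersection is x = (a_i − a_j) / (j − i). Reading off the sorted break points: {-1, 1, 7}.
Verification: at each break x_0, at least two indices attain the minimum of min_i(a_i + i · x_0).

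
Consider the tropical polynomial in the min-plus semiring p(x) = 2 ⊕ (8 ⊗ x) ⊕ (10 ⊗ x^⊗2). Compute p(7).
p(7) = 2

A tropical monomial a ⊗ x^⊗i evaluates to a + i · x. Evaluating each term at x = 7:
  Term 0 contributes 2 + 0 · 7 = 2
  Term 1 contributes 8 + 1 · 7 = 15
  Term 2 contributes 10 + 2 · 7 = 24
p(7) = ⊕ of these = min[2, 15, 24] = 2.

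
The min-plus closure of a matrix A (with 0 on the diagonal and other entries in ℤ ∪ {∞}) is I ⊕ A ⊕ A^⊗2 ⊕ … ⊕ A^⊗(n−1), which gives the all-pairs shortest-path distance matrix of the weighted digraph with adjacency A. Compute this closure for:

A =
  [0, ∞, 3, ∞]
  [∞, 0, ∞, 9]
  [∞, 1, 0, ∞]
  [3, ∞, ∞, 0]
Closure =
  [0, 4, 3, 13]
  [12, 0, 15, 9]
  [13, 1, 0, 10]
  [3, 7, 6, 0]

This is the Floyd-Warshall all-pairs shortest-path computation. For each intermediate vertex k = 0, 1, …, 3, update dist[i][j] ← min(dist[i][j], dist[i][k] + dist[k][j]). The final matrix gives, for each (i, j), the minimum total weight of any directed path from i to j (possibly empty when i = j).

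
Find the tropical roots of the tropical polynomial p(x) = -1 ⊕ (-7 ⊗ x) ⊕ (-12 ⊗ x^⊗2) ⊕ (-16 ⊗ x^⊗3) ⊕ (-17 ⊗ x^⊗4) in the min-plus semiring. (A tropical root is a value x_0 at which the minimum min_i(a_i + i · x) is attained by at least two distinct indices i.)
Roots: {1, 4, 5, 6}

Each tropical root is a break point of the lower envelope of the lines y = a_i + i · x (there are 5 lines, with slopes 0, 1, ..., 4). Only the lines that attain the minimum somewhere contribute to roots; other lines are dominated. Here the surviving (envelope) indices are i = 4, i = 3, i = 2, i = 1, i = 0.
Intersections between consecutive envelope lines give the roots: for adjacent envelope indices i < j the intersection is x = (a_i − a_j) / (j − i). Reading off the sorted break points: {1, 4, 5, 6}.
Verification: at each break x_0, at least two indices attain the minimum of min_i(a_i + i · x_0).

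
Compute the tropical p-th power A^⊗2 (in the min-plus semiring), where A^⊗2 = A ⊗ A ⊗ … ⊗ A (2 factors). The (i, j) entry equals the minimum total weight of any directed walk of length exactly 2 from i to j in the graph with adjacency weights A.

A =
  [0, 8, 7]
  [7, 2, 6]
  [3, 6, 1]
A^⊗2 =
  [0, 8, 7]
  [7, 4, 7]
  [3, 7, 2]

Each entry (A^⊗2)_ij equals the minimum over all length-2 walks i = v_0 → v_1 → … → v_2 = j of Σ_t A[v_t][v_{t+1}]. For example, for (i, j) = (0, 2) we minimise over 3 possible intermediate vertex sequences; the minimum is 7, attained along the walk 0 → 0 → 2.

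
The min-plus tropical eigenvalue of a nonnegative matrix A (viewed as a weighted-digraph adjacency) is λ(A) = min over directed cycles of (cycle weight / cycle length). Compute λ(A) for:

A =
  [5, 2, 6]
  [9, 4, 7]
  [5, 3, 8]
λ(A) = 4

Enumerate directed cycles and compute their means (weight / length). Sample:
  cycle 0 → 0: weight = 5, length = 1, mean = 5/1 ≈ 5.000
  cycle 1 → 1: weight = 4, length = 1, mean = 4/1 ≈ 4.000
  cycle 2 → 2: weight = 8, length = 1, mean = 8/1 ≈ 8.000
  cycle 0 → 1 → 0: weight = 11, length = 2, mean = 11/2 ≈ 5.500
  cycle 0 → 2 → 0: weight = 11, length = 2, mean = 11/2 ≈ 5.500
  cycle 1 → 0 → 1: weight = 11, length = 2, mean = 11/2 ≈ 5.500
Minimum mean = 4.000, attained e.g. along the cycle 1 → 1 with weight 4 and length 1. So λ(A) = 4/1 = 4.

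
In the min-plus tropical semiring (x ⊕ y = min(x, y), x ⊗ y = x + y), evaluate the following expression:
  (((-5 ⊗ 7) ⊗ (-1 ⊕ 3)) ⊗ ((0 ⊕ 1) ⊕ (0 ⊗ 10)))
(((-5 ⊗ 7) ⊗ (-1 ⊕ 3)) ⊗ ((0 ⊕ 1) ⊕ (0 ⊗ 10))) = 1

Expand innermost to outermost. Recall ⊕ takes the minimum of its arguments and ⊗ takes their sum. Working out the expression (((-5 ⊗ 7) ⊗ (-1 ⊕ 3)) ⊗ ((0 ⊕ 1) ⊕ (0 ⊗ 10))) gives 1.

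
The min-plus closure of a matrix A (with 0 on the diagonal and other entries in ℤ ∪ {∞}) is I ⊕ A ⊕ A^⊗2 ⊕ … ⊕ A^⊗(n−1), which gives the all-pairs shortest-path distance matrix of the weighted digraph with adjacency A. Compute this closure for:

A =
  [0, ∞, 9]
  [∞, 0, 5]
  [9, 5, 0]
Closure =
  [0, 14, 9]
  [14, 0, 5]
  [9, 5, 0]

This is the Floyd-Warshall all-pairs shortest-path computation. For each intermediate vertex k = 0, 1, …, 2, update dist[i][j] ← min(dist[i][j], dist[i][k] + dist[k][j]). The final matrix gives, for each (i, j), the minimum total weight of any directed path from i to j (possibly empty when i = j).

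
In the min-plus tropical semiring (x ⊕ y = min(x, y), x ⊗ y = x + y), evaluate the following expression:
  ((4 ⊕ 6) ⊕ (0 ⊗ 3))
((4 ⊕ 6) ⊕ (0 ⊗ 3)) = 3

Expand innermost to outermost. Recall ⊕ takes the minimum of its arguments and ⊗ takes their sum. Working out the expression ((4 ⊕ 6) ⊕ (0 ⊗ 3)) gives 3.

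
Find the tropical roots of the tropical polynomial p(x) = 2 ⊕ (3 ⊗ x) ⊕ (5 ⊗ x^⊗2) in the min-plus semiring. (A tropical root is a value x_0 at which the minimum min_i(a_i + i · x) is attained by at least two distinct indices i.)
Roots: {-2, -1}

Each tropical root is a break point of the lower envelope of the lines y = a_i + i · x (there are 3 lines, with slopes 0, 1, ..., 2). Only the lines that attain the minimum somewhere contribute to roots; other lines are dominated. Here the surviving (envelope) indices are i = 2, i = 1, i = 0.
Intersections between consecutive envelope lines give the roots: for adjacent envelope indices i < j the intersection is x = (a_i − a_j) / (j − i). Reading off the sorted break points: {-2, -1}.
Verification: at each break x_0, at least two indices attain the minimum of min_i(a_i + i · x_0).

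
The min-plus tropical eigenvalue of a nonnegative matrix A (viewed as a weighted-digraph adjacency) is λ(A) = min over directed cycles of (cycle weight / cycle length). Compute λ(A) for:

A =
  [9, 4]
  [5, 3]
λ(A) = 3

Enumerate directed cycles and compute their means (weight / length). Sample:
  cycle 0 → 0: weight = 9, length = 1, mean = 9/1 ≈ 9.000
  cycle 1 → 1: weight = 3, length = 1, mean = 3/1 ≈ 3.000
  cycle 0 → 1 → 0: weight = 9, length = 2, mean = 9/2 ≈ 4.500
  cycle 1 → 0 → 1: weight = 9, length = 2, mean = 9/2 ≈ 4.500
Minimum mean = 3.000, attained e.g. along the cycle 1 → 1 with weight 3 and length 1. So λ(A) = 3/1 = 3.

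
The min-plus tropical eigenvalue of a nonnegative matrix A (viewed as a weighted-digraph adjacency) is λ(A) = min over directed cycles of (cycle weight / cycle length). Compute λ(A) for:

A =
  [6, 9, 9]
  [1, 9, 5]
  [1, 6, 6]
λ(A) = 5

Enumerate directed cycles and compute their means (weight / length). Sample:
  cycle 0 → 0: weight = 6, length = 1, mean = 6/1 ≈ 6.000
  cycle 1 → 1: weight = 9, length = 1, mean = 9/1 ≈ 9.000
  cycle 2 → 2: weight = 6, length = 1, mean = 6/1 ≈ 6.000
  cycle 0 → 1 → 0: weight = 10, length = 2, mean = 10/2 ≈ 5.000
  cycle 0 → 2 → 0: weight = 10, length = 2, mean = 10/2 ≈ 5.000
  cycle 1 → 0 → 1: weight = 10, length = 2, mean = 10/2 ≈ 5.000
Minimum mean = 5.000, attained e.g. along the cycle 0 → 1 → 0 with weight 10 and length 2. So λ(A) = 10/2 = 5.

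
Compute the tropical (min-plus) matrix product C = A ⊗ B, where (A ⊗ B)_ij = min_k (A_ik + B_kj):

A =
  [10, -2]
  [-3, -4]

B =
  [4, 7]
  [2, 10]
A ⊗ B =
  [0, 8]
  [-2, 4]

Apply the min-plus product entry-by-entry:
  C[0][0] = min over k of (A[0][0] + B[0][0] = 10 + 4 = 14, A[0][1] + B[1][0] = -2 + 2 = 0) = 0 (attained at k = 1)
  C[0][1] = min over k of (A[0][0] + B[0][1] = 10 + 7 = 17, A[0][1] + B[1][1] = -2 + 10 = 8) = 8 (attained at k = 1)
  C[1][0] = min over k of (A[1][0] + B[0][0] = -3 + 4 = 1, A[1][1] + B[1][0] = -4 + 2 = -2) = -2 (attained at k = 1)
  C[1][1] = min over k of (A[1][0] + B[0][1] = -3 + 7 = 4, A[1][1] + B[1][1] = -4 + 10 = 6) = 4 (attained at k = 0)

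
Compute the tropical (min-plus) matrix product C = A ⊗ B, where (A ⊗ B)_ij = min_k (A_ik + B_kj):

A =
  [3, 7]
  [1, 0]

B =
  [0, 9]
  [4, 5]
A ⊗ B =
  [3, 12]
  [1, 5]

Apply the min-plus product entry-by-entry:
  C[0][0] = min over k of (A[0][0] + B[0][0] = 3 + 0 = 3, A[0][1] + B[1][0] = 7 + 4 = 11) = 3 (attained at k = 0)
  C[0][1] = min over k of (A[0][0] + B[0][1] = 3 + 9 = 12, A[0][1] + B[1][1] = 7 + 5 = 12) = 12 (attained at k = 0)
  C[1][0] = min over k of (A[1][0] + B[0][0] = 1 + 0 = 1, A[1][1] + B[1][0] = 0 + 4 = 4) = 1 (attained at k = 0)
  C[1][1] = min over k of (A[1][0] + B[0][1] = 1 + 9 = 10, A[1][1] + B[1][1] = 0 + 5 = 5) = 5 (attained at k = 1)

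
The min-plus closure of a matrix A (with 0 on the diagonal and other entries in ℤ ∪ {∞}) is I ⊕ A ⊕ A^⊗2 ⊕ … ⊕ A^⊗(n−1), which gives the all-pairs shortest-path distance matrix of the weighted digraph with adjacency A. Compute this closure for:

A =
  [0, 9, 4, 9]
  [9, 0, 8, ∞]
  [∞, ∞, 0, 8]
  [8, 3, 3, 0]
Closure =
  [0, 9, 4, 9]
  [9, 0, 8, 16]
  [16, 11, 0, 8]
  [8, 3, 3, 0]

This is the Floyd-Warshall all-pairs shortest-path computation. For each intermediate vertex k = 0, 1, …, 3, update dist[i][j] ← min(dist[i][j], dist[i][k] + dist[k][j]). The final matrix gives, for each (i, j), the minimum total weight of any directed path from i to j (possibly empty when i = j).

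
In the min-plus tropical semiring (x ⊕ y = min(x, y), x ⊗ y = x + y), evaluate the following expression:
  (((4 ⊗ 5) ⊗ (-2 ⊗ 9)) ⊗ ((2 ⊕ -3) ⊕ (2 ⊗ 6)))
(((4 ⊗ 5) ⊗ (-2 ⊗ 9)) ⊗ ((2 ⊕ -3) ⊕ (2 ⊗ 6))) = 13

Expand innermost to outermost. Recall ⊕ takes the minimum of its arguments and ⊗ takes their sum. Working out the expression (((4 ⊗ 5) ⊗ (-2 ⊗ 9)) ⊗ ((2 ⊕ -3) ⊕ (2 ⊗ 6))) gives 13.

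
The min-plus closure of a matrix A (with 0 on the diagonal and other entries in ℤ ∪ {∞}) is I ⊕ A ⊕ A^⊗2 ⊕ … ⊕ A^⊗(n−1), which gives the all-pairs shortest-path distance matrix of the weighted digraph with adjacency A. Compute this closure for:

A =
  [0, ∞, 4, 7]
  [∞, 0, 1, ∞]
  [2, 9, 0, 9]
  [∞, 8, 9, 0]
Closure =
  [0, 13, 4, 7]
  [3, 0, 1, 10]
  [2, 9, 0, 9]
  [11, 8, 9, 0]

This is the Floyd-Warshall all-pairs shortest-path computation. For each intermediate vertex k = 0, 1, …, 3, update dist[i][j] ← min(dist[i][j], dist[i][k] + dist[k][j]). The final matrix gives, for each (i, j), the minimum total weight of any directed path from i to j (possibly empty when i = j).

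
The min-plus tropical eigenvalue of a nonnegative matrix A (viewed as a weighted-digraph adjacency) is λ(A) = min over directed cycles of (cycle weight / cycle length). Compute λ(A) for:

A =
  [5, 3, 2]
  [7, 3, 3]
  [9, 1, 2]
λ(A) = 2

Enumerate directed cycles and compute their means (weight / length). Sample:
  cycle 0 → 0: weight = 5, length = 1, mean = 5/1 ≈ 5.000
  cycle 1 → 1: weight = 3, length = 1, mean = 3/1 ≈ 3.000
  cycle 2 → 2: weight = 2, length = 1, mean = 2/1 ≈ 2.000
  cycle 0 → 1 → 0: weight = 10, length = 2, mean = 10/2 ≈ 5.000
  cycle 0 → 2 → 0: weight = 11, length = 2, mean = 11/2 ≈ 5.500
  cycle 1 → 0 → 1: weight = 10, length = 2, mean = 10/2 ≈ 5.000
Minimum mean = 2.000, attained e.g. along the cycle 2 → 2 with weight 2 and length 1. So λ(A) = 2/1 = 2.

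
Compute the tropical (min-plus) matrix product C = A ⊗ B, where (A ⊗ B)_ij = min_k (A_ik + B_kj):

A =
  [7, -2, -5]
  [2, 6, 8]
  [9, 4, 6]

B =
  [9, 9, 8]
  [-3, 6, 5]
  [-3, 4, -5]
A ⊗ B =
  [-8, -1, -10]
  [3, 11, 3]
  [1, 10, 1]

Apply the min-plus product entry-by-entry:
  C[0][0] = min over k of (A[0][0] + B[0][0] = 7 + 9 = 16, A[0][1] + B[1][0] = -2 + -3 = -5, A[0][2] + B[2][0] = -5 + -3 = -8) = -8 (attained at k = 2)
  C[0][1] = min over k of (A[0][0] + B[0][1] = 7 + 9 = 16, A[0][1] + B[1][1] = -2 + 6 = 4, A[0][2] + B[2][1] = -5 + 4 = -1) = -1 (attained at k = 2)
  C[0][2] = min over k of (A[0][0] + B[0][2] = 7 + 8 = 15, A[0][1] + B[1][2] = -2 + 5 = 3, A[0][2] + B[2][2] = -5 + -5 = -10) = -10 (attained at k = 2)
  C[1][0] = min over k of (A[1][0] + B[0][0] = 2 + 9 = 11, A[1][1] + B[1][0] = 6 + -3 = 3, A[1][2] + B[2][0] = 8 + -3 = 5) = 3 (attained at k = 1)
  C[1][1] = min over k of (A[1][0] + B[0][1] = 2 + 9 = 11, A[1][1] + B[1][1] = 6 + 6 = 12, A[1][2] + B[2][1] = 8 + 4 = 12) = 11 (attained at k = 0)
  C[1][2] = min over k of (A[1][0] + B[0][2] = 2 + 8 = 10, A[1][1] + B[1][2] = 6 + 5 = 11, A[1][2] + B[2][2] = 8 + -5 = 3) = 3 (attained at k = 2)
  C[2][0] = min over k of (A[2][0] + B[0][0] = 9 + 9 = 18, A[2][1] + B[1][0] = 4 + -3 = 1, A[2][2] + B[2][0] = 6 + -3 = 3) = 1 (attained at k = 1)
  C[2][1] = min over k of (A[2][0] + B[0][1] = 9 + 9 = 18, A[2][1] + B[1][1] = 4 + 6 = 10, A[2][2] + B[2][1] = 6 + 4 = 10) = 10 (attained at k = 1)
  C[2][2] = min over k of (A[2][0] + B[0][2] = 9 + 8 = 17, A[2][1] + B[1][2] = 4 + 5 = 9, A[2][2] + B[2][2] = 6 + -5 = 1) = 1 (attained at k = 2)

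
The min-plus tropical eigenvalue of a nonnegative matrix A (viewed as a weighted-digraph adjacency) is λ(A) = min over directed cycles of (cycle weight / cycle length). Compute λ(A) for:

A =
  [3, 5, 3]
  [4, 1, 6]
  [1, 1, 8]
λ(A) = 1

Enumerate directed cycles and compute their means (weight / length). Sample:
  cycle 0 → 0: weight = 3, length = 1, mean = 3/1 ≈ 3.000
  cycle 1 → 1: weight = 1, length = 1, mean = 1/1 ≈ 1.000
  cycle 2 → 2: weight = 8, length = 1, mean = 8/1 ≈ 8.000
  cycle 0 → 1 → 0: weight = 9, length = 2, mean = 9/2 ≈ 4.500
  cycle 0 → 2 → 0: weight = 4, length = 2, mean = 4/2 ≈ 2.000
  cycle 1 → 0 → 1: weight = 9, length = 2, mean = 9/2 ≈ 4.500
Minimum mean = 1.000, attained e.g. along the cycle 1 → 1 with weight 1 and length 1. So λ(A) = 1/1 = 1.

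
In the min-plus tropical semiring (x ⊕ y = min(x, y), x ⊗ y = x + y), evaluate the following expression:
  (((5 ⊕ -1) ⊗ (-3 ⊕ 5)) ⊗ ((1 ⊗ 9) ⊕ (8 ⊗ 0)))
(((5 ⊕ -1) ⊗ (-3 ⊕ 5)) ⊗ ((1 ⊗ 9) ⊕ (8 ⊗ 0))) = 4

Expand innermost to outermost. Recall ⊕ takes the minimum of its arguments and ⊗ takes their sum. Working out the expression (((5 ⊕ -1) ⊗ (-3 ⊕ 5)) ⊗ ((1 ⊗ 9) ⊕ (8 ⊗ 0))) gives 4.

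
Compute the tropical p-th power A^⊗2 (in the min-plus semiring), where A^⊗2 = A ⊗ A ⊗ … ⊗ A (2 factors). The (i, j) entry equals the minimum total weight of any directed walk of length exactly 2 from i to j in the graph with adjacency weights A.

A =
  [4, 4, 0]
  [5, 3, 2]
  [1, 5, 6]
A^⊗2 =
  [1, 5, 4]
  [3, 6, 5]
  [5, 5, 1]

Each entry (A^⊗2)_ij equals the minimum over all length-2 walks i = v_0 → v_1 → … → v_2 = j of Σ_t A[v_t][v_{t+1}]. For example, for (i, j) = (0, 2) we minimise over 3 possible intermediate vertex sequences; the minimum is 4, attained along the walk 0 → 0 → 2.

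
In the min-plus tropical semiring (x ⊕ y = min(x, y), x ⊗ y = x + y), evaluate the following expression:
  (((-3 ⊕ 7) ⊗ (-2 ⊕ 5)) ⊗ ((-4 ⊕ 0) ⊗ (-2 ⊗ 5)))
(((-3 ⊕ 7) ⊗ (-2 ⊕ 5)) ⊗ ((-4 ⊕ 0) ⊗ (-2 ⊗ 5))) = -6

Expand innermost to outermost. Recall ⊕ takes the minimum of its arguments and ⊗ takes their sum. Working out the expression (((-3 ⊕ 7) ⊗ (-2 ⊕ 5)) ⊗ ((-4 ⊕ 0) ⊗ (-2 ⊗ 5))) gives -6.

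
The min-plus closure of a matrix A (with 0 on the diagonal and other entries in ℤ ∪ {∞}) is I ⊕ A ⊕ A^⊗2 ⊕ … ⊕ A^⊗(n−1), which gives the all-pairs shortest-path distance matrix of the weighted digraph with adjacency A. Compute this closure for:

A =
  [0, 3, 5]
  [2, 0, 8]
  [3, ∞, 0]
Closure =
  [0, 3, 5]
  [2, 0, 7]
  [3, 6, 0]

This is the Floyd-Warshall all-pairs shortest-path computation. For each intermediate vertex k = 0, 1, …, 2, update dist[i][j] ← min(dist[i][j], dist[i][k] + dist[k][j]). The final matrix gives, for each (i, j), the minimum total weight of any directed path from i to j (possibly empty when i = j).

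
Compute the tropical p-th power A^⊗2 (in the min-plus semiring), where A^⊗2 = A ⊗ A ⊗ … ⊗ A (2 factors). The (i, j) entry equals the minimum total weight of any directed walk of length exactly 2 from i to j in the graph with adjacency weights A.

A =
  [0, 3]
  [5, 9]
A^⊗2 =
  [0, 3]
  [5, 8]

Each entry (A^⊗2)_ij equals the minimum over all length-2 walks i = v_0 → v_1 → … → v_2 = j of Σ_t A[v_t][v_{t+1}]. For example, for (i, j) = (0, 1) we minimise over 2 possible intermediate vertex sequences; the minimum is 3, attained along the walk 0 → 0 → 1.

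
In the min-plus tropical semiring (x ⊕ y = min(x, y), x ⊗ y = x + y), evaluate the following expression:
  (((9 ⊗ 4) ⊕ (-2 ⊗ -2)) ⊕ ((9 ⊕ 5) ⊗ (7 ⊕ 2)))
(((9 ⊗ 4) ⊕ (-2 ⊗ -2)) ⊕ ((9 ⊕ 5) ⊗ (7 ⊕ 2))) = -4

Expand innermost to outermost. Recall ⊕ takes the minimum of its arguments and ⊗ takes their sum. Working out the expression (((9 ⊗ 4) ⊕ (-2 ⊗ -2)) ⊕ ((9 ⊕ 5) ⊗ (7 ⊕ 2))) gives -4.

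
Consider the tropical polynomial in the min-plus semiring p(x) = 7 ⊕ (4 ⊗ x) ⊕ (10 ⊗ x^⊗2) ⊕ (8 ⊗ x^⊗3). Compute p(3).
p(3) = 7

A tropical monomial a ⊗ x^⊗i evaluates to a + i · x. Evaluating each term at x = 3:
  Term 0 contributes 7 + 0 · 3 = 7
  Term 1 contributes 4 + 1 · 3 = 7
  Term 2 contributes 10 + 2 · 3 = 16
  Term 3 contributes 8 + 3 · 3 = 17
p(3) = ⊕ of these = min[7, 7, 16, 17] = 7.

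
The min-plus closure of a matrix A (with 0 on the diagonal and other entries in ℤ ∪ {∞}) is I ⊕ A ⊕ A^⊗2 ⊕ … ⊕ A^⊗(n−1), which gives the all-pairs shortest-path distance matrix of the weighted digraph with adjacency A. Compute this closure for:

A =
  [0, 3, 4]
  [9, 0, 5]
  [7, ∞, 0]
Closure =
  [0, 3, 4]
  [9, 0, 5]
  [7, 10, 0]

This is the Floyd-Warshall all-pairs shortest-path computation. For each intermediate vertex k = 0, 1, …, 2, update dist[i][j] ← min(dist[i][j], dist[i][k] + dist[k][j]). The final matrix gives, for each (i, j), the minimum total weight of any directed path from i to j (possibly empty when i = j).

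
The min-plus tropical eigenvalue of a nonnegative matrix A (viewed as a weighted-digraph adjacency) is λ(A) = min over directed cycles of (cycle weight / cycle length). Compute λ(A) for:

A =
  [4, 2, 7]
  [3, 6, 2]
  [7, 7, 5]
λ(A) = 5/2

Enumerate directed cycles and compute their means (weight / length). Sample:
  cycle 0 → 0: weight = 4, length = 1, mean = 4/1 ≈ 4.000
  cycle 1 → 1: weight = 6, length = 1, mean = 6/1 ≈ 6.000
  cycle 2 → 2: weight = 5, length = 1, mean = 5/1 ≈ 5.000
  cycle 0 → 1 → 0: weight = 5, length = 2, mean = 5/2 ≈ 2.500
  cycle 0 → 2 → 0: weight = 14, length = 2, mean = 14/2 ≈ 7.000
  cycle 1 → 0 → 1: weight = 5, length = 2, mean = 5/2 ≈ 2.500
Minimum mean = 2.500, attained e.g. along the cycle 0 → 1 → 0 with weight 5 and length 2. So λ(A) = 5/2 = 5/2.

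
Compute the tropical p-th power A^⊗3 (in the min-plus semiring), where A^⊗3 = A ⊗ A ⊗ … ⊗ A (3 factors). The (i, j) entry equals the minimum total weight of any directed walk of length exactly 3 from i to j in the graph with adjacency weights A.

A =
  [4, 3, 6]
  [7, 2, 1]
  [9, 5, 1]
A^⊗3 =
  [12, 7, 5]
  [11, 6, 3]
  [11, 7, 3]

Each entry (A^⊗3)_ij equals the minimum over all length-3 walks i = v_0 → v_1 → … → v_3 = j of Σ_t A[v_t][v_{t+1}]. For example, for (i, j) = (0, 2) we minimise over 9 possible intermediate vertex sequences; the minimum is 5, attained along the walk 0 → 1 → 2 → 2.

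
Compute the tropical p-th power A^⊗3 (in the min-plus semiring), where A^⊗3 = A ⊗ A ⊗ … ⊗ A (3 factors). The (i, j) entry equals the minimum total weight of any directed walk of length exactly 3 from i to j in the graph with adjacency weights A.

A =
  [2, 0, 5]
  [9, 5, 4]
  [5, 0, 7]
A^⊗3 =
  [6, 4, 6]
  [11, 9, 8]
  [9, 4, 9]

Each entry (A^⊗3)_ij equals the minimum over all length-3 walks i = v_0 → v_1 → … → v_3 = j of Σ_t A[v_t][v_{t+1}]. For example, for (i, j) = (0, 2) we minimise over 9 possible intermediate vertex sequences; the minimum is 6, attained along the walk 0 → 0 → 1 → 2.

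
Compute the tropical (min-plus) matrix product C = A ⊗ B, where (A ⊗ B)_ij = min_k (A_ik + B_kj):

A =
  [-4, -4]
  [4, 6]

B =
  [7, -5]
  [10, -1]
A ⊗ B =
  [3, -9]
  [11, -1]

Apply the min-plus product entry-by-entry:
  C[0][0] = min over k of (A[0][0] + B[0][0] = -4 + 7 = 3, A[0][1] + B[1][0] = -4 + 10 = 6) = 3 (attained at k = 0)
  C[0][1] = min over k of (A[0][0] + B[0][1] = -4 + -5 = -9, A[0][1] + B[1][1] = -4 + -1 = -5) = -9 (attained at k = 0)
  C[1][0] = min over k of (A[1][0] + B[0][0] = 4 + 7 = 11, A[1][1] + B[1][0] = 6 + 10 = 16) = 11 (attained at k = 0)
  C[1][1] = min over k of (A[1][0] + B[0][1] = 4 + -5 = -1, A[1][1] + B[1][1] = 6 + -1 = 5) = -1 (attained at k = 0)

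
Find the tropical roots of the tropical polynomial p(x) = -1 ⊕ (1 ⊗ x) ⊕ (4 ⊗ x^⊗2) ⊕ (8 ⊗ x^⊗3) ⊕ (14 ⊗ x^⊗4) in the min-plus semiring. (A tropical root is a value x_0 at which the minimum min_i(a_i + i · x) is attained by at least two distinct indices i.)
Roots: {-6, -4, -3, -2}

Each tropical root is a break point of the lower envelope of the lines y = a_i + i · x (there are 5 lines, with slopes 0, 1, ..., 4). Only the lines that attain the minimum somewhere contribute to roots; other lines are dominated. Here the surviving (envelope) indices are i = 4, i = 3, i = 2, i = 1, i = 0.
Intersections between consecutive envelope lines give the roots: for adjacent envelope indices i < j the intersection is x = (a_i − a_j) / (j − i). Reading off the sorted break points: {-6, -4, -3, -2}.
Verification: at each break x_0, at least two indices attain the minimum of min_i(a_i + i · x_0).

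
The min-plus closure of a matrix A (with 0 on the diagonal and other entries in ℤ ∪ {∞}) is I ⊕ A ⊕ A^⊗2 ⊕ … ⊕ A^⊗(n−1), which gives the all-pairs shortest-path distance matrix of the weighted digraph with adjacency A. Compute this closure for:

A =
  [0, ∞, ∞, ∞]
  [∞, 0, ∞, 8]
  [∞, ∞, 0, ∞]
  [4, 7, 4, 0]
Closure =
  [0, ∞, ∞, ∞]
  [12, 0, 12, 8]
  [∞, ∞, 0, ∞]
  [4, 7, 4, 0]

This is the Floyd-Warshall all-pairs shortest-path computation. For each intermediate vertex k = 0, 1, …, 3, update dist[i][j] ← min(dist[i][j], dist[i][k] + dist[k][j]). The final matrix gives, for each (i, j), the minimum total weight of any directed path from i to j (possibly empty when i = j).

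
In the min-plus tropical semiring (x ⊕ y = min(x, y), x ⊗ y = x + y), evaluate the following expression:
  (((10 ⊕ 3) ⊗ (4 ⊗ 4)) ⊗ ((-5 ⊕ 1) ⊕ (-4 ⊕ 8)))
(((10 ⊕ 3) ⊗ (4 ⊗ 4)) ⊗ ((-5 ⊕ 1) ⊕ (-4 ⊕ 8))) = 6

Expand innermost to outermost. Recall ⊕ takes the minimum of its arguments and ⊗ takes their sum. Working out the expression (((10 ⊕ 3) ⊗ (4 ⊗ 4)) ⊗ ((-5 ⊕ 1) ⊕ (-4 ⊕ 8))) gives 6.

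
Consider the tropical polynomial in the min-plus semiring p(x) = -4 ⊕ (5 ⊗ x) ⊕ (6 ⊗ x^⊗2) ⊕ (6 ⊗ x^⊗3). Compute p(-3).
p(-3) = -4

A tropical monomial a ⊗ x^⊗i evaluates to a + i · x. Evaluating each term at x = -3:
  Term 0 contributes -4 + 0 · -3 = -4
  Term 1 contributes 5 + 1 · -3 = 2
  Term 2 contributes 6 + 2 · -3 = 0
  Term 3 contributes 6 + 3 · -3 = -3
p(-3) = ⊕ of these = min[-4, 2, 0, -3] = -4.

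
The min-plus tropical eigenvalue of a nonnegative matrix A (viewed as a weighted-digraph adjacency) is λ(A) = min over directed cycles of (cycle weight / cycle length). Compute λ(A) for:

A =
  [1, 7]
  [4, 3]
λ(A) = 1

Enumerate directed cycles and compute their means (weight / length). Sample:
  cycle 0 → 0: weight = 1, length = 1, mean = 1/1 ≈ 1.000
  cycle 1 → 1: weight = 3, length = 1, mean = 3/1 ≈ 3.000
  cycle 0 → 1 → 0: weight = 11, length = 2, mean = 11/2 ≈ 5.500
  cycle 1 → 0 → 1: weight = 11, length = 2, mean = 11/2 ≈ 5.500
Minimum mean = 1.000, attained e.g. along the cycle 0 → 0 with weight 1 and length 1. So λ(A) = 1/1 = 1.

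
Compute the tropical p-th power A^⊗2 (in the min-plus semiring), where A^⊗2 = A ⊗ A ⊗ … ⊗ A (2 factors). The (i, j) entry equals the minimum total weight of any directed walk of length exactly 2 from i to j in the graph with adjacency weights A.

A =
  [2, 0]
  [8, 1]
A^⊗2 =
  [4, 1]
  [9, 2]

Each entry (A^⊗2)_ij equals the minimum over all length-2 walks i = v_0 → v_1 → … → v_2 = j of Σ_t A[v_t][v_{t+1}]. For example, for (i, j) = (0, 1) we minimise over 2 possible intermediate vertex sequences; the minimum is 1, attained along the walk 0 → 1 → 1.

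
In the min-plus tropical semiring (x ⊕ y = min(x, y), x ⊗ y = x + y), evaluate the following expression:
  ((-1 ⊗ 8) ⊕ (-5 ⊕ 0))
((-1 ⊗ 8) ⊕ (-5 ⊕ 0)) = -5

Expand innermost to outermost. Recall ⊕ takes the minimum of its arguments and ⊗ takes their sum. Working out the expression ((-1 ⊗ 8) ⊕ (-5 ⊕ 0)) gives -5.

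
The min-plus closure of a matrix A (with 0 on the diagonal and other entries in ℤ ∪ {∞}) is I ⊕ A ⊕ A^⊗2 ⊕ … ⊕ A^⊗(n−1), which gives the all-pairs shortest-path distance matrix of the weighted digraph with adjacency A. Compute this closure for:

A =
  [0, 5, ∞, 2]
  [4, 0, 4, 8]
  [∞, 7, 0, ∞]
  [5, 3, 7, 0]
Closure =
  [0, 5, 9, 2]
  [4, 0, 4, 6]
  [11, 7, 0, 13]
  [5, 3, 7, 0]

This is the Floyd-Warshall all-pairs shortest-path computation. For each intermediate vertex k = 0, 1, …, 3, update dist[i][j] ← min(dist[i][j], dist[i][k] + dist[k][j]). The final matrix gives, for each (i, j), the minimum total weight of any directed path from i to j (possibly empty when i = j).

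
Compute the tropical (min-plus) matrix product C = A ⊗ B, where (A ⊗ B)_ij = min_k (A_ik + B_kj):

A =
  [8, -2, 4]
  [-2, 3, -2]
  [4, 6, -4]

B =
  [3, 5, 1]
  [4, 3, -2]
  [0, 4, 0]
A ⊗ B =
  [2, 1, -4]
  [-2, 2, -2]
  [-4, 0, -4]

Apply the min-plus product entry-by-entry:
  C[0][0] = min over k of (A[0][0] + B[0][0] = 8 + 3 = 11, A[0][1] + B[1][0] = -2 + 4 = 2, A[0][2] + B[2][0] = 4 + 0 = 4) = 2 (attained at k = 1)
  C[0][1] = min over k of (A[0][0] + B[0][1] = 8 + 5 = 13, A[0][1] + B[1][1] = -2 + 3 = 1, A[0][2] + B[2][1] = 4 + 4 = 8) = 1 (attained at k = 1)
  C[0][2] = min over k of (A[0][0] + B[0][2] = 8 + 1 = 9, A[0][1] + B[1][2] = -2 + -2 = -4, A[0][2] + B[2][2] = 4 + 0 = 4) = -4 (attained at k = 1)
  C[1][0] = min over k of (A[1][0] + B[0][0] = -2 + 3 = 1, A[1][1] + B[1][0] = 3 + 4 = 7, A[1][2] + B[2][0] = -2 + 0 = -2) = -2 (attained at k = 2)
  C[1][1] = min over k of (A[1][0] + B[0][1] = -2 + 5 = 3, A[1][1] + B[1][1] = 3 + 3 = 6, A[1][2] + B[2][1] = -2 + 4 = 2) = 2 (attained at k = 2)
  C[1][2] = min over k of (A[1][0] + B[0][2] = -2 + 1 = -1, A[1][1] + B[1][2] = 3 + -2 = 1, A[1][2] + B[2][2] = -2 + 0 = -2) = -2 (attained at k = 2)
  C[2][0] = min over k of (A[2][0] + B[0][0] = 4 + 3 = 7, A[2][1] + B[1][0] = 6 + 4 = 10, A[2][2] + B[2][0] = -4 + 0 = -4) = -4 (attained at k = 2)
  C[2][1] = min over k of (A[2][0] + B[0][1] = 4 + 5 = 9, A[2][1] + B[1][1] = 6 + 3 = 9, A[2][2] + B[2][1] = -4 + 4 = 0) = 0 (attained at k = 2)
  C[2][2] = min over k of (A[2][0] + B[0][2] = 4 + 1 = 5, A[2][1] + B[1][2] = 6 + -2 = 4, A[2][2] + B[2][2] = -4 + 0 = -4) = -4 (attained at k = 2)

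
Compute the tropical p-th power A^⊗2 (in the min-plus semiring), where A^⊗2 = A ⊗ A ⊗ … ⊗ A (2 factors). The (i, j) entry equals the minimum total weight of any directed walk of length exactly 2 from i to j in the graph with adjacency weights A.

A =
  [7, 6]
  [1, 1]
A^⊗2 =
  [7, 7]
  [2, 2]

Each entry (A^⊗2)_ij equals the minimum over all length-2 walks i = v_0 → v_1 → … → v_2 = j of Σ_t A[v_t][v_{t+1}]. For example, for (i, j) = (0, 1) we minimise over 2 possible intermediate vertex sequences; the minimum is 7, attained along the walk 0 → 1 → 1.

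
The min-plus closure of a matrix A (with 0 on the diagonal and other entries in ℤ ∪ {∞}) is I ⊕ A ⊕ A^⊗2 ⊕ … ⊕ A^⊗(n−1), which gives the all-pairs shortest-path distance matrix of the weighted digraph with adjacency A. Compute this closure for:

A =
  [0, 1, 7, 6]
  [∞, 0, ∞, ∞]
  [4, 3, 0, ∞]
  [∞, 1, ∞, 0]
Closure =
  [0, 1, 7, 6]
  [∞, 0, ∞, ∞]
  [4, 3, 0, 10]
  [∞, 1, ∞, 0]

This is the Floyd-Warshall all-pairs shortest-path computation. For each intermediate vertex k = 0, 1, …, 3, update dist[i][j] ← min(dist[i][j], dist[i][k] + dist[k][j]). The final matrix gives, for each (i, j), the minimum total weight of any directed path from i to j (possibly empty when i = j).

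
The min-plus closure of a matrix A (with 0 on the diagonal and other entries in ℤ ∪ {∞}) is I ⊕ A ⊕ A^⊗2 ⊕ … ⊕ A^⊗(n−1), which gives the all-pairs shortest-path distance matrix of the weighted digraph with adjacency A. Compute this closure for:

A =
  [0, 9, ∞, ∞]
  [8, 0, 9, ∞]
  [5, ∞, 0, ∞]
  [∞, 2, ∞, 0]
Closure =
  [0, 9, 18, ∞]
  [8, 0, 9, ∞]
  [5, 14, 0, ∞]
  [10, 2, 11, 0]

This is the Floyd-Warshall all-pairs shortest-path computation. For each intermediate vertex k = 0, 1, …, 3, update dist[i][j] ← min(dist[i][j], dist[i][k] + dist[k][j]). The final matrix gives, for each (i, j), the minimum total weight of any directed path from i to j (possibly empty when i = j).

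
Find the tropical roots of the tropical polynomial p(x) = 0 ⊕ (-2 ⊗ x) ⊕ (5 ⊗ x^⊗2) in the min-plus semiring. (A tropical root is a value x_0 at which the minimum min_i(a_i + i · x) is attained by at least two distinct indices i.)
Roots: {-7, 2}

Each tropical root is a break point of the lower envelope of the lines y = a_i + i · x (there are 3 lines, with slopes 0, 1, ..., 2). Only the lines that attain the minimum somewhere contribute to roots; other lines are dominated. Here the surviving (envelope) indices are i = 2, i = 1, i = 0.
Intersections between consecutive envelope lines give the roots: for adjacent envelope indices i < j the intersection is x = (a_i − a_j) / (j − i). Reading off the sorted break points: {-7, 2}.
Verification: at each break x_0, at least two indices attain the minimum of min_i(a_i + i · x_0).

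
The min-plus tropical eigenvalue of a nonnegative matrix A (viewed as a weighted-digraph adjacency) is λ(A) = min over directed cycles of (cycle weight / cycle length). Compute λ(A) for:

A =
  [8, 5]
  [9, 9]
λ(A) = 7

Enumerate directed cycles and compute their means (weight / length). Sample:
  cycle 0 → 0: weight = 8, length = 1, mean = 8/1 ≈ 8.000
  cycle 1 → 1: weight = 9, length = 1, mean = 9/1 ≈ 9.000
  cycle 0 → 1 → 0: weight = 14, length = 2, mean = 14/2 ≈ 7.000
  cycle 1 → 0 → 1: weight = 14, length = 2, mean = 14/2 ≈ 7.000
Minimum mean = 7.000, attained e.g. along the cycle 0 → 1 → 0 with weight 14 and length 2. So λ(A) = 14/2 = 7.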